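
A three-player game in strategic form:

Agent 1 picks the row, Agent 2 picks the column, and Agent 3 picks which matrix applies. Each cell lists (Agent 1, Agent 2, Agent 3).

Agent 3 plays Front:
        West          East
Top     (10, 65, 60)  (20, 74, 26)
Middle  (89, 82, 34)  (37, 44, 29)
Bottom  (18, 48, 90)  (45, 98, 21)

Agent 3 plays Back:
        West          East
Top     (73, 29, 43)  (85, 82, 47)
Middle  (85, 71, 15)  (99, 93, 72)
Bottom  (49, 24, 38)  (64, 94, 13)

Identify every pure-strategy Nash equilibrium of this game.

(Top, West, Front): Agent 1 can switch to Middle (10 → 89). Not NE.
(Top, West, Back): Agent 1 can switch to Middle (73 → 85). Not NE.
(Top, East, Front): Agent 1 can switch to Middle (20 → 37). Not NE.
(Top, East, Back): Agent 1 can switch to Middle (85 → 99). Not NE.
(Middle, West, Front): Agent 1 gets 89, best alternative 18; Agent 2 gets 82, best alternative 44; Agent 3 gets 34, best alternative 15. No profitable deviation — NE.
(Middle, West, Back): Agent 2 can switch to East (71 → 93). Not NE.
(Middle, East, Front): Agent 1 can switch to Bottom (37 → 45). Not NE.
(Middle, East, Back): Agent 1 gets 99, best alternative 85; Agent 2 gets 93, best alternative 71; Agent 3 gets 72, best alternative 29. No profitable deviation — NE.
(Bottom, West, Front): Agent 1 can switch to Middle (18 → 89). Not NE.
(Bottom, West, Back): Agent 1 can switch to Top (49 → 73). Not NE.
(Bottom, East, Front): Agent 1 gets 45, best alternative 37; Agent 2 gets 98, best alternative 48; Agent 3 gets 21, best alternative 13. No profitable deviation — NE.
(Bottom, East, Back): Agent 1 can switch to Top (64 → 85). Not NE.

(Middle, West, Front); (Middle, East, Back); (Bottom, East, Front)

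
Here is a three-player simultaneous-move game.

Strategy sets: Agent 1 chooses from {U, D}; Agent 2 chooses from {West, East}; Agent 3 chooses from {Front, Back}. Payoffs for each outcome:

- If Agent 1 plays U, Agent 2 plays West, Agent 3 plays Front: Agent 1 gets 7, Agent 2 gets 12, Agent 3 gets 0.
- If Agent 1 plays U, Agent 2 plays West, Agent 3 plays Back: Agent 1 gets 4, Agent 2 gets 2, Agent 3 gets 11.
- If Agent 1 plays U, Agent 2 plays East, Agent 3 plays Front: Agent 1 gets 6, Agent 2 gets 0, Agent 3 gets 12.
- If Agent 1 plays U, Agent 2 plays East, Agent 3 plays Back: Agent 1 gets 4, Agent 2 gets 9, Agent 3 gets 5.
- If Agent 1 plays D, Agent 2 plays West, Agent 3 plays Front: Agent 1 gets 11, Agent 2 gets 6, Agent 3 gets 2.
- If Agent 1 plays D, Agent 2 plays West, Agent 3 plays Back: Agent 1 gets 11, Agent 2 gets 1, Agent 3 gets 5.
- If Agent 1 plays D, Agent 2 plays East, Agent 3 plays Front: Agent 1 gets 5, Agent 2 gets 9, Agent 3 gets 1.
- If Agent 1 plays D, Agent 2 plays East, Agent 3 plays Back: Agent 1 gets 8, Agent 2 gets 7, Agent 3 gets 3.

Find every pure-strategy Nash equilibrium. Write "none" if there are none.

(U, West, Front): Agent 1 can switch to D (7 → 11). Not NE.
(U, West, Back): Agent 1 can switch to D (4 → 11). Not NE.
(U, East, Front): Agent 2 can switch to West (0 → 12). Not NE.
(U, East, Back): Agent 1 can switch to D (4 → 8). Not NE.
(D, West, Front): Agent 2 can switch to East (6 → 9). Not NE.
(D, West, Back): Agent 2 can switch to East (1 → 7). Not NE.
(D, East, Back): Agent 1 gets 8, best alternative 4; Agent 2 gets 7, best alternative 1; Agent 3 gets 3, best alternative 1. No profitable deviation — NE.
(The remaining 1 profile has a profitable deviation by the same check.)

Pure NE: (D, East, Back)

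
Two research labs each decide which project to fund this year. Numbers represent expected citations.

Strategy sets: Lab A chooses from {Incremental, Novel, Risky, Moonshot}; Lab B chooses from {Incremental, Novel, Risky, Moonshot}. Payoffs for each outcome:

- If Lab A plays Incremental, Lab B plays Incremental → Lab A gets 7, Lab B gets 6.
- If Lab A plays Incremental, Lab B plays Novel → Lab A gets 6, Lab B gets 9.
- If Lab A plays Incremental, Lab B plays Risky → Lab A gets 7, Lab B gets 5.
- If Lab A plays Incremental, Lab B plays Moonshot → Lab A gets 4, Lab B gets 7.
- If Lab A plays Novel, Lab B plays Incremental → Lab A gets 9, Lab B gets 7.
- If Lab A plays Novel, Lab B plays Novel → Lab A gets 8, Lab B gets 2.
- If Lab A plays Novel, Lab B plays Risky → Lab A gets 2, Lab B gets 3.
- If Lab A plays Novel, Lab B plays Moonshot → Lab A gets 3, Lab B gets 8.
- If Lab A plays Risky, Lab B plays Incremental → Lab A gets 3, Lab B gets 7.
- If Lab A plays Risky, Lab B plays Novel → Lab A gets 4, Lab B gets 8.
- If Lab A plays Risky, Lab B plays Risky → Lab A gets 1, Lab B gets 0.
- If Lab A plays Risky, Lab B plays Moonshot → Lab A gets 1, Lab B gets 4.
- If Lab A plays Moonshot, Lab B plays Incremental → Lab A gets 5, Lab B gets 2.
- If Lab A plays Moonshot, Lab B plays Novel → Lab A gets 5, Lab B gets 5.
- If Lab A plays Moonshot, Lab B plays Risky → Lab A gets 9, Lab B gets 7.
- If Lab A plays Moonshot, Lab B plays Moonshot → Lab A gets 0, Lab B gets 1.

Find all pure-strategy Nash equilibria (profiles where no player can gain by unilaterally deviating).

(Moonshot, Risky)

(Incremental, Incremental): Lab A can switch to Novel (7 → 9). Not NE.
(Incremental, Novel): Lab A can switch to Novel (6 → 8). Not NE.
(Incremental, Risky): Lab A can switch to Moonshot (7 → 9). Not NE.
(Incremental, Moonshot): Lab B can switch to Novel (7 → 9). Not NE.
(Novel, Incremental): Lab B can switch to Moonshot (7 → 8). Not NE.
(Novel, Novel): Lab B can switch to Incremental (2 → 7). Not NE.
(Novel, Risky): Lab A can switch to Incremental (2 → 7). Not NE.
(Novel, Moonshot): Lab A can switch to Incremental (3 → 4). Not NE.
(Moonshot, Risky): Lab A gets 9, best alternative 7; Lab B gets 7, best alternative 5. No profitable deviation — NE.
(The remaining 7 profiles each have a profitable deviation by the same check.)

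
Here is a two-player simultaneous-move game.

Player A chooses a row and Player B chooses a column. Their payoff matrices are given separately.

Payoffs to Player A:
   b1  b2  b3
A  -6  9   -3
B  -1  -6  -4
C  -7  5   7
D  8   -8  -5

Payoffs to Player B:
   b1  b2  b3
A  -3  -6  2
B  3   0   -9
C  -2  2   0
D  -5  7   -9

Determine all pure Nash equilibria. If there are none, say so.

For each strategy profile, look for a profitable unilateral deviation.
(A, b1): Player A can switch to B (-6 → -1). Not NE.
(A, b2): Player B can switch to b1 (-6 → -3). Not NE.
(A, b3): Player A can switch to C (-3 → 7). Not NE.
(B, b1): Player A can switch to D (-1 → 8). Not NE.
(B, b2): Player A can switch to A (-6 → 9). Not NE.
(B, b3): Player A can switch to A (-4 → -3). Not NE.
(The remaining 6 profiles each have a profitable deviation by the same check.)

This game has no pure Nash equilibrium.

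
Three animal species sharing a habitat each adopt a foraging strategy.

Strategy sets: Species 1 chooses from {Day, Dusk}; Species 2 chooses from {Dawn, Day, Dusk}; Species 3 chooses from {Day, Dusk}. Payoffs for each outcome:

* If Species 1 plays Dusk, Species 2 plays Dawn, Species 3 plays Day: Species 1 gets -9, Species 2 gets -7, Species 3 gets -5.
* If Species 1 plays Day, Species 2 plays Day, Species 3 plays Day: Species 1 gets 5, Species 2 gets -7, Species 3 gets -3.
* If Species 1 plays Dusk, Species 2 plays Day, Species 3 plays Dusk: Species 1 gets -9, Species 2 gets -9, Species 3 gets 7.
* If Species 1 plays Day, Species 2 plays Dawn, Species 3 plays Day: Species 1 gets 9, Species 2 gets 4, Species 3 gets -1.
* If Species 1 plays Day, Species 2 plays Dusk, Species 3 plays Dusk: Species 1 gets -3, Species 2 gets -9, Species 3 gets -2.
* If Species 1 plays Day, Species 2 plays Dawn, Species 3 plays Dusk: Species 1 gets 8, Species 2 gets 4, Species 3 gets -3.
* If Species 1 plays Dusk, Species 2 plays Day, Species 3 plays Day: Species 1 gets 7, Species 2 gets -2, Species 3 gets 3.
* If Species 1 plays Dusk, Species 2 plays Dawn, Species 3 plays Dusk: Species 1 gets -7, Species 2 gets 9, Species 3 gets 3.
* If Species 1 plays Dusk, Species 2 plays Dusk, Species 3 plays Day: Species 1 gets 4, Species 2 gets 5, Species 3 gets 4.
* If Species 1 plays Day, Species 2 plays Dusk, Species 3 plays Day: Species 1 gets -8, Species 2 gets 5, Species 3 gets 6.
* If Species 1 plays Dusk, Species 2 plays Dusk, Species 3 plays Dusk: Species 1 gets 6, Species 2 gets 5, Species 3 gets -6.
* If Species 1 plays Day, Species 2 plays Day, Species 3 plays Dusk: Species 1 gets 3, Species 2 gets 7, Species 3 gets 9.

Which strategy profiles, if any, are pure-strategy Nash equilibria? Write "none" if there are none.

(Day, Day, Dusk), (Dusk, Dusk, Day)

(Day, Dawn, Day): Species 2 can switch to Dusk (4 → 5). Not NE.
(Day, Dawn, Dusk): Species 2 can switch to Day (4 → 7). Not NE.
(Day, Day, Day): Species 1 can switch to Dusk (5 → 7). Not NE.
(Day, Day, Dusk): Species 1 gets 3, best alternative -9; Species 2 gets 7, best alternative 4; Species 3 gets 9, best alternative -3. No profitable deviation — NE.
(Day, Dusk, Day): Species 1 can switch to Dusk (-8 → 4). Not NE.
(Day, Dusk, Dusk): Species 1 can switch to Dusk (-3 → 6). Not NE.
(Dusk, Dawn, Day): Species 1 can switch to Day (-9 → 9). Not NE.
(Dusk, Dusk, Day): Species 1 gets 4, best alternative -8; Species 2 gets 5, best alternative -2; Species 3 gets 4, best alternative -6. No profitable deviation — NE.
(The remaining 4 profiles each have a profitable deviation by the same check.)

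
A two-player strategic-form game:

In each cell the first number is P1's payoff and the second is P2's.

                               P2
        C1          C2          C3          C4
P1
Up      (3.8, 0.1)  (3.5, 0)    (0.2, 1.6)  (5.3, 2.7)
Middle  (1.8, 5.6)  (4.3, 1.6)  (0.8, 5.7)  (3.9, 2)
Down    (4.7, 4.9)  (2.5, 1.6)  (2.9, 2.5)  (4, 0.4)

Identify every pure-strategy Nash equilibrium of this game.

(Up, C4) and (Down, C1)

Mark each player's best response to every combination of opponents' strategies; a profile where every player is best-responding is a pure Nash equilibrium.
P1 against C1: payoffs 3.8, 1.8, 4.7 → best response Down.
P1 against C2: payoffs 3.5, 4.3, 2.5 → best response Middle.
P1 against C3: payoffs 0.2, 0.8, 2.9 → best response Down.
P1 against C4: payoffs 5.3, 3.9, 4 → best response Up.
P2 against Up: payoffs 0.1, 0, 1.6, 2.7 → best response C4.
P2 against Middle: payoffs 5.6, 1.6, 5.7, 2 → best response C3.
P2 against Down: payoffs 4.9, 1.6, 2.5, 0.4 → best response C1.
Mutual best responses: (Up, C4); (Down, C1).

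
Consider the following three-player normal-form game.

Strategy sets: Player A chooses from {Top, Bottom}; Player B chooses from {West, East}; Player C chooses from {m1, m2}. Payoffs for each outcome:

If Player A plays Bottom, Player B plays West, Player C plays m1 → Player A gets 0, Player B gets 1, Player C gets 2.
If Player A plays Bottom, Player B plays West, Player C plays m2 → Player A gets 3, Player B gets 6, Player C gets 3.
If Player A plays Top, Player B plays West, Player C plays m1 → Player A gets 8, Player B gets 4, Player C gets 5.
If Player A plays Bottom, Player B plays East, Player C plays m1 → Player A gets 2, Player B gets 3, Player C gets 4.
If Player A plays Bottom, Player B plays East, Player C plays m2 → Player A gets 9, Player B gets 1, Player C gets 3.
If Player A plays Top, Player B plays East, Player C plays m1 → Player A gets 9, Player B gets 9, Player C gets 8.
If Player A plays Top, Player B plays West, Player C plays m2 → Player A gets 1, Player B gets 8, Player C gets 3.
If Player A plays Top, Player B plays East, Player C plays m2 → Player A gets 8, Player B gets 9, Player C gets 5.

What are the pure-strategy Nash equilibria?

Pure-strategy Nash equilibria: (Top, East, m1) and (Bottom, West, m2)

For each strategy profile, look for a profitable unilateral deviation.
(Top, West, m1): Player B can switch to East (4 → 9). Not NE.
(Top, West, m2): Player A can switch to Bottom (1 → 3). Not NE.
(Top, East, m1): Player A gets 9, best alternative 2; Player B gets 9, best alternative 4; Player C gets 8, best alternative 5. No profitable deviation — NE.
(Top, East, m2): Player A can switch to Bottom (8 → 9). Not NE.
(Bottom, West, m1): Player A can switch to Top (0 → 8). Not NE.
(Bottom, West, m2): Player A gets 3, best alternative 1; Player B gets 6, best alternative 1; Player C gets 3, best alternative 2. No profitable deviation — NE.
(Bottom, East, m1): Player A can switch to Top (2 → 9). Not NE.
(Bottom, East, m2): Player B can switch to West (1 → 6). Not NE.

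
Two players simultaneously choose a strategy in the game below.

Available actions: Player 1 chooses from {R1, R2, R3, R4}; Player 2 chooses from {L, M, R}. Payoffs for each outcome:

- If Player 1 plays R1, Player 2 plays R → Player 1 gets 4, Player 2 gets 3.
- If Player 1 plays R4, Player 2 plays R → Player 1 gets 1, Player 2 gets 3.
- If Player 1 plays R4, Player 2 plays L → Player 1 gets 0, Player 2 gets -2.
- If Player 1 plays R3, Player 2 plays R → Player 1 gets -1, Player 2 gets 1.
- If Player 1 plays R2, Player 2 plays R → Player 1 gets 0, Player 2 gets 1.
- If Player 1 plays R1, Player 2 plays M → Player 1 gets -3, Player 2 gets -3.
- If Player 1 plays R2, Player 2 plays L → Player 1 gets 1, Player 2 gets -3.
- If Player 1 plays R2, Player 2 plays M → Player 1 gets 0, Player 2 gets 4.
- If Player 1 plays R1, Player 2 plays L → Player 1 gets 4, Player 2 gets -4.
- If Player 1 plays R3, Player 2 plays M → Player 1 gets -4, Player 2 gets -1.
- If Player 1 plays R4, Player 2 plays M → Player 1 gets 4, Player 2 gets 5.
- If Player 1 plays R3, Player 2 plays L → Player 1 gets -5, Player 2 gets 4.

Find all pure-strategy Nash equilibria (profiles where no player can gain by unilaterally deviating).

The pure Nash equilibria are (R1, R); (R4, M).

Check each profile: it is a Nash equilibrium iff no player can strictly gain by switching unilaterally.
(R1, L): Player 2 can switch to M (-4 → -3). Not NE.
(R1, M): Player 1 can switch to R2 (-3 → 0). Not NE.
(R1, R): Player 1 gets 4, best alternative 1; Player 2 gets 3, best alternative -3. No profitable deviation — NE.
(R2, L): Player 1 can switch to R1 (1 → 4). Not NE.
(R2, M): Player 1 can switch to R4 (0 → 4). Not NE.
(R2, R): Player 1 can switch to R1 (0 → 4). Not NE.
(R3, L): Player 1 can switch to R1 (-5 → 4). Not NE.
(R3, M): Player 1 can switch to R1 (-4 → -3). Not NE.
(R3, R): Player 1 can switch to R1 (-1 → 4). Not NE.
(R4, L): Player 1 can switch to R1 (0 → 4). Not NE.
(R4, M): Player 1 gets 4, best alternative 0; Player 2 gets 5, best alternative 3. No profitable deviation — NE.
(R4, R): Player 1 can switch to R1 (1 → 4). Not NE.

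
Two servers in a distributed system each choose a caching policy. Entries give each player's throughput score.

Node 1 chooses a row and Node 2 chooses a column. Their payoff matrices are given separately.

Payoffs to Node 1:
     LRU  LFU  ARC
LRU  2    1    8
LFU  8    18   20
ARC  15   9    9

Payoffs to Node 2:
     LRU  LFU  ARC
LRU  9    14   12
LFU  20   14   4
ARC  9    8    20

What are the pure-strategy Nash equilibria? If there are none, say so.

Node 1 against LRU: payoffs 2, 8, 15 → best response ARC.
Node 1 against LFU: payoffs 1, 18, 9 → best response LFU.
Node 1 against ARC: payoffs 8, 20, 9 → best response LFU.
Node 2 against LRU: payoffs 9, 14, 12 → best response LFU.
Node 2 against LFU: payoffs 20, 14, 4 → best response LRU.
Node 2 against ARC: payoffs 9, 8, 20 → best response ARC.
No profile is a mutual best response for all players.

There is no pure-strategy Nash equilibrium.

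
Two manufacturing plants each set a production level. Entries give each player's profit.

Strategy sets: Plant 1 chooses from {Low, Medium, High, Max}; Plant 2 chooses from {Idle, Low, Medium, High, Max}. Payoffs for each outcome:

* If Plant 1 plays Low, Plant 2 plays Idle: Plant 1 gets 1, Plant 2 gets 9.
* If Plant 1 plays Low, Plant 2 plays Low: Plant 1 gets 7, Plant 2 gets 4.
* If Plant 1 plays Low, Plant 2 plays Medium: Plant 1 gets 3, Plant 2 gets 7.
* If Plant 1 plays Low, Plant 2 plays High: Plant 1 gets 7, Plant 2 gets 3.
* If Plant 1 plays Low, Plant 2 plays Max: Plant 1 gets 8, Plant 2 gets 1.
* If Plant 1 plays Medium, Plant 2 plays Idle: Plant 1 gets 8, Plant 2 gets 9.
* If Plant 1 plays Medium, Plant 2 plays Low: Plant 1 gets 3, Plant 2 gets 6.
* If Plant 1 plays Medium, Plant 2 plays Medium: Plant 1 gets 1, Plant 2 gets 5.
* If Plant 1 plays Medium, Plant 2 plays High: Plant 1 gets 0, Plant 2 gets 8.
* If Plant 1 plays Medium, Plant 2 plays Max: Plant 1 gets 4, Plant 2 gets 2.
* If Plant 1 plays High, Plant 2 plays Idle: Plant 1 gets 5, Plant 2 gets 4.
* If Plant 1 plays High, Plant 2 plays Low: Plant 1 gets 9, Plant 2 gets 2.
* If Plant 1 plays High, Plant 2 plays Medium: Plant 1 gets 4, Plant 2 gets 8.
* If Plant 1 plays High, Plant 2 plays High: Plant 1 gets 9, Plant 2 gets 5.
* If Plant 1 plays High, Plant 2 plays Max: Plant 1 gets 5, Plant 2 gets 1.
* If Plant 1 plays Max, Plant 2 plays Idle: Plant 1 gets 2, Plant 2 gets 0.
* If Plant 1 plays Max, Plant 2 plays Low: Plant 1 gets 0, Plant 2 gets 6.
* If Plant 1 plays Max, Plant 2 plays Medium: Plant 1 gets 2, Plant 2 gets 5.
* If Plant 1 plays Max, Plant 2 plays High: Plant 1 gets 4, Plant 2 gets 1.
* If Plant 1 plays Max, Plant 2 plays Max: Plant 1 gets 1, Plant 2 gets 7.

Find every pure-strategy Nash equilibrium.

(Low, Idle): Plant 1 can switch to Medium (1 → 8). Not NE.
(Low, Low): Plant 1 can switch to High (7 → 9). Not NE.
(Low, Medium): Plant 1 can switch to High (3 → 4). Not NE.
(Low, High): Plant 1 can switch to High (7 → 9). Not NE.
(Low, Max): Plant 2 can switch to Idle (1 → 9). Not NE.
(Medium, Idle): Plant 1 gets 8, best alternative 5; Plant 2 gets 9, best alternative 8. No profitable deviation — NE.
(Medium, Low): Plant 1 can switch to Low (3 → 7). Not NE.
(Medium, Medium): Plant 1 can switch to Low (1 → 3). Not NE.
(Medium, High): Plant 1 can switch to Low (0 → 7). Not NE.
(High, Medium): Plant 1 gets 4, best alternative 3; Plant 2 gets 8, best alternative 5. No profitable deviation — NE.
(The remaining 10 profiles each have a profitable deviation by the same check.)

The pure Nash equilibria are (Medium, Idle), (High, Medium).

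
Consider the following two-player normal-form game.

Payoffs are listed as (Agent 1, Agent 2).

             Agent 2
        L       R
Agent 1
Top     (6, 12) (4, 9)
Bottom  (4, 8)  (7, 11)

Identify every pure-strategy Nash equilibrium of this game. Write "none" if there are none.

The pure Nash equilibria are (Top, L), (Bottom, R).

Agent 1 against L: payoffs 6, 4 → best response Top.
Agent 1 against R: payoffs 4, 7 → best response Bottom.
Agent 2 against Top: payoffs 12, 9 → best response L.
Agent 2 against Bottom: payoffs 8, 11 → best response R.
Mutual best responses: (Top, L); (Bottom, R).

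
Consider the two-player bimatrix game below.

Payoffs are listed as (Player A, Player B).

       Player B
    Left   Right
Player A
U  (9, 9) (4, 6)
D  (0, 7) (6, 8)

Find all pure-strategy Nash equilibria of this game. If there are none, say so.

(U, Left), (D, Right)

(U, Left): Player A gets 9, best alternative 0; Player B gets 9, best alternative 6. No profitable deviation — NE.
(U, Right): Player A can switch to D (4 → 6). Not NE.
(D, Left): Player A can switch to U (0 → 9). Not NE.
(D, Right): Player A gets 6, best alternative 4; Player B gets 8, best alternative 7. No profitable deviation — NE.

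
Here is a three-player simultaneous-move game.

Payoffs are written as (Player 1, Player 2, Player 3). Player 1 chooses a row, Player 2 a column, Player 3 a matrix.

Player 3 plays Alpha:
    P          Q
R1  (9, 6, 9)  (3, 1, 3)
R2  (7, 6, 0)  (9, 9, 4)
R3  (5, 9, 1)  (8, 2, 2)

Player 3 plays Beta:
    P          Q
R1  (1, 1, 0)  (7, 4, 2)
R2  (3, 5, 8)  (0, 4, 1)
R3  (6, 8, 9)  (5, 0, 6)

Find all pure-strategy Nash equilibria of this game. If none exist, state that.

Player 1 against (P, Alpha): payoffs 9, 7, 5 → best response R1.
Player 1 against (P, Beta): payoffs 1, 3, 6 → best response R3.
Player 1 against (Q, Alpha): payoffs 3, 9, 8 → best response R2.
Player 1 against (Q, Beta): payoffs 7, 0, 5 → best response R1.
Player 2 against (R1, Alpha): payoffs 6, 1 → best response P.
Player 2 against (R1, Beta): payoffs 1, 4 → best response Q.
Player 2 against (R2, Alpha): payoffs 6, 9 → best response Q.
Player 2 against (R2, Beta): payoffs 5, 4 → best response P.
Player 2 against (R3, Alpha): payoffs 9, 2 → best response P.
Player 2 against (R3, Beta): payoffs 8, 0 → best response P.
Player 3 against (R1, P): payoffs 9, 0 → best response Alpha.
Player 3 against (R1, Q): payoffs 3, 2 → best response Alpha.
Player 3 against (R2, P): payoffs 0, 8 → best response Beta.
Player 3 against (R2, Q): payoffs 4, 1 → best response Alpha.
Player 3 against (R3, P): payoffs 1, 9 → best response Beta.
Player 3 against (R3, Q): payoffs 2, 6 → best response Beta.
Mutual best responses: (R1, P, Alpha); (R2, Q, Alpha); (R3, P, Beta).

(R1, P, Alpha) and (R2, Q, Alpha) and (R3, P, Beta)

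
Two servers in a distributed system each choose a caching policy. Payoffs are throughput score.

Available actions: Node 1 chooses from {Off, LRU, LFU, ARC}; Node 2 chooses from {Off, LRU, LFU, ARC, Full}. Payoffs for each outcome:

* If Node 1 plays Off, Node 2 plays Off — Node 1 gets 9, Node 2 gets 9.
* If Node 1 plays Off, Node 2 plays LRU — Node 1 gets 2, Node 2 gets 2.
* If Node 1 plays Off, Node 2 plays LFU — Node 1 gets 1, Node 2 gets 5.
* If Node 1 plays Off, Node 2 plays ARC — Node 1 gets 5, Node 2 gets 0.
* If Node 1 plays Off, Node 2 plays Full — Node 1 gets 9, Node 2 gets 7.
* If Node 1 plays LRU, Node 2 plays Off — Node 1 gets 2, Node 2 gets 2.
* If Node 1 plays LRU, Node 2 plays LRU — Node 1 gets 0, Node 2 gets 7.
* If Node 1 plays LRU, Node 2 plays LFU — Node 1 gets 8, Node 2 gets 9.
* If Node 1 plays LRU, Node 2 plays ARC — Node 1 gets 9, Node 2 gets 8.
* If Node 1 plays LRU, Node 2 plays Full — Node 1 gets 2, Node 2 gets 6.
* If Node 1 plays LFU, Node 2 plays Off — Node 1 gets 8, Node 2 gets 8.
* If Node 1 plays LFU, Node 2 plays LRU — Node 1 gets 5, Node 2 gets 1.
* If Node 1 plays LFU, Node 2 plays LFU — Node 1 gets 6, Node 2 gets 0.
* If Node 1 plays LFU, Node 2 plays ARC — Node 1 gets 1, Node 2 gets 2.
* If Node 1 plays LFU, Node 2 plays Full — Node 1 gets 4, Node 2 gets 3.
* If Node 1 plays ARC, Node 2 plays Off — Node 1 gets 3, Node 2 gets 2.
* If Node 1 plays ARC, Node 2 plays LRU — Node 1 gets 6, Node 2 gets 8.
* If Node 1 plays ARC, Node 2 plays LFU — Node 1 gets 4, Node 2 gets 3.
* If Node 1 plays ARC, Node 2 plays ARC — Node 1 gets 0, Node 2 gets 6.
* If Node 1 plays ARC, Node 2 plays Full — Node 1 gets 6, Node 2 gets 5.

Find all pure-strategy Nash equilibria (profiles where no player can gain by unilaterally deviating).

For each strategy profile, look for a profitable unilateral deviation.
(Off, Off): Node 1 gets 9, best alternative 8; Node 2 gets 9, best alternative 7. No profitable deviation — NE.
(Off, LRU): Node 1 can switch to LFU (2 → 5). Not NE.
(Off, LFU): Node 1 can switch to LRU (1 → 8). Not NE.
(Off, ARC): Node 1 can switch to LRU (5 → 9). Not NE.
(Off, Full): Node 2 can switch to Off (7 → 9). Not NE.
(LRU, Off): Node 1 can switch to Off (2 → 9). Not NE.
(LRU, LRU): Node 1 can switch to Off (0 → 2). Not NE.
(LRU, LFU): Node 1 gets 8, best alternative 6; Node 2 gets 9, best alternative 8. No profitable deviation — NE.
(ARC, LRU): Node 1 gets 6, best alternative 5; Node 2 gets 8, best alternative 6. No profitable deviation — NE.
(The remaining 11 profiles each have a profitable deviation by the same check.)

The pure Nash equilibria are (Off, Off); (LRU, LFU); (ARC, LRU).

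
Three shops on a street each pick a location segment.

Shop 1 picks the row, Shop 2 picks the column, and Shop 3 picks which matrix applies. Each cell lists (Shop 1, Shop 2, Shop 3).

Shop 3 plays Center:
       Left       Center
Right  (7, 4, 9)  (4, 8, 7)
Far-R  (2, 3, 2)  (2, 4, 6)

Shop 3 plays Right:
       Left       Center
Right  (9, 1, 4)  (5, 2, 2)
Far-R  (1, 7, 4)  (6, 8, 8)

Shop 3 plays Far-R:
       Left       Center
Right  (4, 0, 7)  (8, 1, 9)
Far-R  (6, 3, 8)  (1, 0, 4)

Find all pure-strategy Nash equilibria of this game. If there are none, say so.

(Right, Center, Far-R) and (Far-R, Left, Far-R) and (Far-R, Center, Right)

Shop 1 against (Left, Center): payoffs 7, 2 → best response Right.
Shop 1 against (Left, Right): payoffs 9, 1 → best response Right.
Shop 1 against (Left, Far-R): payoffs 4, 6 → best response Far-R.
Shop 1 against (Center, Center): payoffs 4, 2 → best response Right.
Shop 1 against (Center, Right): payoffs 5, 6 → best response Far-R.
Shop 1 against (Center, Far-R): payoffs 8, 1 → best response Right.
Shop 2 against (Right, Center): payoffs 4, 8 → best response Center.
Shop 2 against (Right, Right): payoffs 1, 2 → best response Center.
Shop 2 against (Right, Far-R): payoffs 0, 1 → best response Center.
Shop 2 against (Far-R, Center): payoffs 3, 4 → best response Center.
Shop 2 against (Far-R, Right): payoffs 7, 8 → best response Center.
Shop 2 against (Far-R, Far-R): payoffs 3, 0 → best response Left.
Shop 3 against (Right, Left): payoffs 9, 4, 7 → best response Center.
Shop 3 against (Right, Center): payoffs 7, 2, 9 → best response Far-R.
Shop 3 against (Far-R, Left): payoffs 2, 4, 8 → best response Far-R.
Shop 3 against (Far-R, Center): payoffs 6, 8, 4 → best response Right.
Mutual best responses: (Right, Center, Far-R); (Far-R, Left, Far-R); (Far-R, Center, Right).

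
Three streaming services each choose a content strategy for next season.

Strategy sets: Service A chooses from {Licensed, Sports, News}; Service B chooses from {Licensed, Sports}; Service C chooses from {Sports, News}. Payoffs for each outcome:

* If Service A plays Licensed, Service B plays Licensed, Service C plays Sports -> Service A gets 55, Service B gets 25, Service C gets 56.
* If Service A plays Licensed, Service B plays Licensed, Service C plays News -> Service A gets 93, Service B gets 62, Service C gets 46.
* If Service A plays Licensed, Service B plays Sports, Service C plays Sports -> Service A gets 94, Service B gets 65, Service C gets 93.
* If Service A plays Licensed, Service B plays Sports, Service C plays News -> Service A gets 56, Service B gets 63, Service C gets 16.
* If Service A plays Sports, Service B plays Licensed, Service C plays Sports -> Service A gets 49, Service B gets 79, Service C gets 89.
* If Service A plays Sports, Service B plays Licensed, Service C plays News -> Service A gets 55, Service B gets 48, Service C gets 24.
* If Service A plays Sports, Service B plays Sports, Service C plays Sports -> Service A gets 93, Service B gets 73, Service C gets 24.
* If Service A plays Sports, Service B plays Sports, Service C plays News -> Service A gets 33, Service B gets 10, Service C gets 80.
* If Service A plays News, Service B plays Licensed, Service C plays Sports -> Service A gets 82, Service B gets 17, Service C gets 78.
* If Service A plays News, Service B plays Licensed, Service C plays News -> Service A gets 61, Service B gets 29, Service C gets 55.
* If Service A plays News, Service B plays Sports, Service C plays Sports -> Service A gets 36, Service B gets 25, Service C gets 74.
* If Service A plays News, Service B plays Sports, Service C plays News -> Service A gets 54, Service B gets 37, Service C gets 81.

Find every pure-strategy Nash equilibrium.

Service A against (Licensed, Sports): payoffs 55, 49, 82 → best response News.
Service A against (Licensed, News): payoffs 93, 55, 61 → best response Licensed.
Service A against (Sports, Sports): payoffs 94, 93, 36 → best response Licensed.
Service A against (Sports, News): payoffs 56, 33, 54 → best response Licensed.
Service B against (Licensed, Sports): payoffs 25, 65 → best response Sports.
Service B against (Licensed, News): payoffs 62, 63 → best response Sports.
Service B against (Sports, Sports): payoffs 79, 73 → best response Licensed.
Service B against (Sports, News): payoffs 48, 10 → best response Licensed.
Service B against (News, Sports): payoffs 17, 25 → best response Sports.
Service B against (News, News): payoffs 29, 37 → best response Sports.
Service C against (Licensed, Licensed): payoffs 56, 46 → best response Sports.
Service C against (Licensed, Sports): payoffs 93, 16 → best response Sports.
Service C against (Sports, Licensed): payoffs 89, 24 → best response Sports.
Service C against (Sports, Sports): payoffs 24, 80 → best response News.
Service C against (News, Licensed): payoffs 78, 55 → best response Sports.
Service C against (News, Sports): payoffs 74, 81 → best response News.
Mutual best responses: (Licensed, Sports, Sports).

(Licensed, Sports, Sports)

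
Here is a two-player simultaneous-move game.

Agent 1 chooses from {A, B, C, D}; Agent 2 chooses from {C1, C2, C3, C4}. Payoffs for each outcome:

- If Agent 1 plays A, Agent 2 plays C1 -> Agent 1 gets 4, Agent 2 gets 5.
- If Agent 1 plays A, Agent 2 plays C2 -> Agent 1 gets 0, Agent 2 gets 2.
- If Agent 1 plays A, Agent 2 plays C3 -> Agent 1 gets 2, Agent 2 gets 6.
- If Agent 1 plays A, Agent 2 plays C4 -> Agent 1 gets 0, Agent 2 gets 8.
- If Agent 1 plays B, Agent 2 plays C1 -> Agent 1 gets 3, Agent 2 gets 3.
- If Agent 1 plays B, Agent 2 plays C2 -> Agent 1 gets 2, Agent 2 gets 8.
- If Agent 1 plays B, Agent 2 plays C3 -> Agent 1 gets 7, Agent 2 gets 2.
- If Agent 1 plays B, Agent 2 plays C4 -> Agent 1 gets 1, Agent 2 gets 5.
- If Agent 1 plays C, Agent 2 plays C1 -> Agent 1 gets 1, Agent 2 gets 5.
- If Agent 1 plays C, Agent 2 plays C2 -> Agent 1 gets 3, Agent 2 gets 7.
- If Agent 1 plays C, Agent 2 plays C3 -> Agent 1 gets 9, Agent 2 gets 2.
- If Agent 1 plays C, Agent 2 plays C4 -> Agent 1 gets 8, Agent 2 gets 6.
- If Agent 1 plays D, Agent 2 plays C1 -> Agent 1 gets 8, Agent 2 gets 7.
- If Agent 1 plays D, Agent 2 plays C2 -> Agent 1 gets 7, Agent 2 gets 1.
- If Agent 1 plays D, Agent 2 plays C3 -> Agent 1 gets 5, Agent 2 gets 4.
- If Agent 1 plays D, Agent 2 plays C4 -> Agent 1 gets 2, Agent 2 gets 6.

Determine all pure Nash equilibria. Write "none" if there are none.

Agent 1 against C1: payoffs 4, 3, 1, 8 → best response D.
Agent 1 against C2: payoffs 0, 2, 3, 7 → best response D.
Agent 1 against C3: payoffs 2, 7, 9, 5 → best response C.
Agent 1 against C4: payoffs 0, 1, 8, 2 → best response C.
Agent 2 against A: payoffs 5, 2, 6, 8 → best response C4.
Agent 2 against B: payoffs 3, 8, 2, 5 → best response C2.
Agent 2 against C: payoffs 5, 7, 2, 6 → best response C2.
Agent 2 against D: payoffs 7, 1, 4, 6 → best response C1.
Mutual best responses: (D, C1).

The unique pure-strategy Nash equilibrium is (D, C1).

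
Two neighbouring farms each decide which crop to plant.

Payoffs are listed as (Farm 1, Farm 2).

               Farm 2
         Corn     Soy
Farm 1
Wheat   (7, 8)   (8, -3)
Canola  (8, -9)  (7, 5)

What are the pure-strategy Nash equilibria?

No pure-strategy Nash equilibrium.

(Wheat, Corn): Farm 1 can switch to Canola (7 → 8). Not NE.
(Wheat, Soy): Farm 2 can switch to Corn (-3 → 8). Not NE.
(Canola, Corn): Farm 2 can switch to Soy (-9 → 5). Not NE.
(Canola, Soy): Farm 1 can switch to Wheat (7 → 8). Not NE.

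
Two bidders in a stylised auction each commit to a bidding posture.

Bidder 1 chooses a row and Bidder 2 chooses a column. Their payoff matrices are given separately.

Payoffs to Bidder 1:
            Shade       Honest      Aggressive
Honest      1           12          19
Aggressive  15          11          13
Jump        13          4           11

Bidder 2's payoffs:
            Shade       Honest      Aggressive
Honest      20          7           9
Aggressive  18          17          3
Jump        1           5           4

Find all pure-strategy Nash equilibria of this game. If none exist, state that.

Check each profile: it is a Nash equilibrium iff no player can strictly gain by switching unilaterally.
(Honest, Shade): Bidder 1 can switch to Aggressive (1 → 15). Not NE.
(Honest, Honest): Bidder 2 can switch to Shade (7 → 20). Not NE.
(Honest, Aggressive): Bidder 2 can switch to Shade (9 → 20). Not NE.
(Aggressive, Shade): Bidder 1 gets 15, best alternative 13; Bidder 2 gets 18, best alternative 17. No profitable deviation — NE.
(Aggressive, Honest): Bidder 1 can switch to Honest (11 → 12). Not NE.
(Aggressive, Aggressive): Bidder 1 can switch to Honest (13 → 19). Not NE.
(Jump, Shade): Bidder 1 can switch to Aggressive (13 → 15). Not NE.
(Jump, Honest): Bidder 1 can switch to Honest (4 → 12). Not NE.
(Jump, Aggressive): Bidder 1 can switch to Honest (11 → 19). Not NE.

(Aggressive, Shade)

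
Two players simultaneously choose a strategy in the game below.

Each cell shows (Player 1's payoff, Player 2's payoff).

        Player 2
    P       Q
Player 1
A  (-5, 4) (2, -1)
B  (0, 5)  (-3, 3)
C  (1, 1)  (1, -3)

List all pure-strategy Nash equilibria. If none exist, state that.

Pure NE: (C, P)

Player 1 against P: payoffs -5, 0, 1 → best response C.
Player 1 against Q: payoffs 2, -3, 1 → best response A.
Player 2 against A: payoffs 4, -1 → best response P.
Player 2 against B: payoffs 5, 3 → best response P.
Player 2 against C: payoffs 1, -3 → best response P.
Mutual best responses: (C, P).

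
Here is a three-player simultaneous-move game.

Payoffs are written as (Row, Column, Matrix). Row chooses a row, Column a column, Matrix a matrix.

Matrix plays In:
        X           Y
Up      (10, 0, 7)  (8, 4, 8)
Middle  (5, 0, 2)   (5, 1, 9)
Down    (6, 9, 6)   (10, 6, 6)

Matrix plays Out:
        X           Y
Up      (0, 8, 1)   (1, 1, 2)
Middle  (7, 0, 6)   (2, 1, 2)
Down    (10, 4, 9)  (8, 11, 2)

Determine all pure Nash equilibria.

For each strategy profile, look for a profitable unilateral deviation.
(Up, X, In): Column can switch to Y (0 → 4). Not NE.
(Up, X, Out): Row can switch to Middle (0 → 7). Not NE.
(Up, Y, In): Row can switch to Down (8 → 10). Not NE.
(Up, Y, Out): Row can switch to Middle (1 → 2). Not NE.
(Middle, X, In): Row can switch to Up (5 → 10). Not NE.
(Middle, X, Out): Row can switch to Down (7 → 10). Not NE.
(Middle, Y, In): Row can switch to Up (5 → 8). Not NE.
(Middle, Y, Out): Row can switch to Down (2 → 8). Not NE.
(The remaining 4 profiles each have a profitable deviation by the same check.)

No pure-strategy Nash equilibrium.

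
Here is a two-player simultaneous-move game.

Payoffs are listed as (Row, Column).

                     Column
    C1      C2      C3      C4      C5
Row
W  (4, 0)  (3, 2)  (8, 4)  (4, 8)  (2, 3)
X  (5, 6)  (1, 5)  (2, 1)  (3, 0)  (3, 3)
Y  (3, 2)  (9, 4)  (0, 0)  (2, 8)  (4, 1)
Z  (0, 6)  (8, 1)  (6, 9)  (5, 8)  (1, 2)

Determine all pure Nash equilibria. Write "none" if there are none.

(W, C1): Row can switch to X (4 → 5). Not NE.
(W, C2): Row can switch to Y (3 → 9). Not NE.
(W, C3): Column can switch to C4 (4 → 8). Not NE.
(W, C4): Row can switch to Z (4 → 5). Not NE.
(W, C5): Row can switch to X (2 → 3). Not NE.
(X, C1): Row gets 5, best alternative 4; Column gets 6, best alternative 5. No profitable deviation — NE.
(X, C2): Row can switch to W (1 → 3). Not NE.
(X, C3): Row can switch to W (2 → 8). Not NE.
(X, C4): Row can switch to W (3 → 4). Not NE.
(X, C5): Row can switch to Y (3 → 4). Not NE.
(Y, C1): Row can switch to W (3 → 4). Not NE.
(Y, C2): Column can switch to C4 (4 → 8). Not NE.
(Y, C3): Row can switch to W (0 → 8). Not NE.
(The remaining 7 profiles each have a profitable deviation by the same check.)

(X, C1)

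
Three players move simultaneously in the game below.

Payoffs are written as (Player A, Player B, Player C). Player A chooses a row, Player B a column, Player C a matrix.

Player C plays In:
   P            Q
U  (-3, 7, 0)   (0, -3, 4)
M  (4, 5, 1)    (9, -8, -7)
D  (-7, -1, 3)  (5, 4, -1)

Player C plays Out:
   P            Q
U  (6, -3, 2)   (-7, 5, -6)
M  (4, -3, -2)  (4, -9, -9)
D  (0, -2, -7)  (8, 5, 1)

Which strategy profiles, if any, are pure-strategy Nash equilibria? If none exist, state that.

(M, P, In) and (D, Q, Out)

Player A against (P, In): payoffs -3, 4, -7 → best response M.
Player A against (P, Out): payoffs 6, 4, 0 → best response U.
Player A against (Q, In): payoffs 0, 9, 5 → best response M.
Player A against (Q, Out): payoffs -7, 4, 8 → best response D.
Player B against (U, In): payoffs 7, -3 → best response P.
Player B against (U, Out): payoffs -3, 5 → best response Q.
Player B against (M, In): payoffs 5, -8 → best response P.
Player B against (M, Out): payoffs -3, -9 → best response P.
Player B against (D, In): payoffs -1, 4 → best response Q.
Player B against (D, Out): payoffs -2, 5 → best response Q.
Player C against (U, P): payoffs 0, 2 → best response Out.
Player C against (U, Q): payoffs 4, -6 → best response In.
Player C against (M, P): payoffs 1, -2 → best response In.
Player C against (M, Q): payoffs -7, -9 → best response In.
Player C against (D, P): payoffs 3, -7 → best response In.
Player C against (D, Q): payoffs -1, 1 → best response Out.
Mutual best responses: (M, P, In); (D, Q, Out).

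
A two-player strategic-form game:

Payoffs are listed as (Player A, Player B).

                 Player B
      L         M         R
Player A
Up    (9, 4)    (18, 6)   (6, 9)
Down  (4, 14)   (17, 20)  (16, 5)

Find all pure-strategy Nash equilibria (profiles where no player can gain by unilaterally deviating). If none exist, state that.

Player A against L: payoffs 9, 4 → best response Up.
Player A against M: payoffs 18, 17 → best response Up.
Player A against R: payoffs 6, 16 → best response Down.
Player B against Up: payoffs 4, 6, 9 → best response R.
Player B against Down: payoffs 14, 20, 5 → best response M.
No profile is a mutual best response for all players.

This game has no pure Nash equilibrium.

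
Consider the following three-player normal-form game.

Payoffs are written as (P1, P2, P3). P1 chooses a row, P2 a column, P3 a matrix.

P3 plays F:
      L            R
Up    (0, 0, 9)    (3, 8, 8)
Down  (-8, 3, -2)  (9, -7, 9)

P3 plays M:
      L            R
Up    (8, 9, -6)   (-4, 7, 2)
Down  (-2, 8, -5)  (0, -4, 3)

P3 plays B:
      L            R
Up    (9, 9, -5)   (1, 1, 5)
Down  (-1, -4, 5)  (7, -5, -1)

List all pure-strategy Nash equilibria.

P1 against (L, F): payoffs 0, -8 → best response Up.
P1 against (L, M): payoffs 8, -2 → best response Up.
P1 against (L, B): payoffs 9, -1 → best response Up.
P1 against (R, F): payoffs 3, 9 → best response Down.
P1 against (R, M): payoffs -4, 0 → best response Down.
P1 against (R, B): payoffs 1, 7 → best response Down.
P2 against (Up, F): payoffs 0, 8 → best response R.
P2 against (Up, M): payoffs 9, 7 → best response L.
P2 against (Up, B): payoffs 9, 1 → best response L.
P2 against (Down, F): payoffs 3, -7 → best response L.
P2 against (Down, M): payoffs 8, -4 → best response L.
P2 against (Down, B): payoffs -4, -5 → best response L.
P3 against (Up, L): payoffs 9, -6, -5 → best response F.
P3 against (Up, R): payoffs 8, 2, 5 → best response F.
P3 against (Down, L): payoffs -2, -5, 5 → best response B.
P3 against (Down, R): payoffs 9, 3, -1 → best response F.
No profile is a mutual best response for all players.

none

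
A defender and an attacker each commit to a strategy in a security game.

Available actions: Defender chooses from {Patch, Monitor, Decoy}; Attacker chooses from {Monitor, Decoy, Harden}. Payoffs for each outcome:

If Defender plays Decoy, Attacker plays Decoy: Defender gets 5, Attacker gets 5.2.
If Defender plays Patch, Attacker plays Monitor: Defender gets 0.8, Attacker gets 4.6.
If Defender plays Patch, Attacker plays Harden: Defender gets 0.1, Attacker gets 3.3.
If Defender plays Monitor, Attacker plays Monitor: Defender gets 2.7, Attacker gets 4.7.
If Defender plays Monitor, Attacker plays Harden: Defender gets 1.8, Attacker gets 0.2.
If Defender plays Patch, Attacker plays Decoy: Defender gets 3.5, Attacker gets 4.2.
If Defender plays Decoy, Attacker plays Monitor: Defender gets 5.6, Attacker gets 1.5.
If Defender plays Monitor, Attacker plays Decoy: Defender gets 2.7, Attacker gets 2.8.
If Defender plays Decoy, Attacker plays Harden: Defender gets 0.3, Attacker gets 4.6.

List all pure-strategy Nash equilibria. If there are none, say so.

Pure NE: (Decoy, Decoy)

Defender against Monitor: payoffs 0.8, 2.7, 5.6 → best response Decoy.
Defender against Decoy: payoffs 3.5, 2.7, 5 → best response Decoy.
Defender against Harden: payoffs 0.1, 1.8, 0.3 → best response Monitor.
Attacker against Patch: payoffs 4.6, 4.2, 3.3 → best response Monitor.
Attacker against Monitor: payoffs 4.7, 2.8, 0.2 → best response Monitor.
Attacker against Decoy: payoffs 1.5, 5.2, 4.6 → best response Decoy.
Mutual best responses: (Decoy, Decoy).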